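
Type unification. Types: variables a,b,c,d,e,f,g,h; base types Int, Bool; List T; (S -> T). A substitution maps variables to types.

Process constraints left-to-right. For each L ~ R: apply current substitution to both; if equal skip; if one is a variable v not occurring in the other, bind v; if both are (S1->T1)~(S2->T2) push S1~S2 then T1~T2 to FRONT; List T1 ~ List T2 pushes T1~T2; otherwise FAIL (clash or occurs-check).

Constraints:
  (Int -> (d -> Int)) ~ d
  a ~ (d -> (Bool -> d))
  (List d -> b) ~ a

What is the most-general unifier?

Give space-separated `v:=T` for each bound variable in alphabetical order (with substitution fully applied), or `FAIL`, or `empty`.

Answer: FAIL

Derivation:
step 1: unify (Int -> (d -> Int)) ~ d  [subst: {-} | 2 pending]
  occurs-check fail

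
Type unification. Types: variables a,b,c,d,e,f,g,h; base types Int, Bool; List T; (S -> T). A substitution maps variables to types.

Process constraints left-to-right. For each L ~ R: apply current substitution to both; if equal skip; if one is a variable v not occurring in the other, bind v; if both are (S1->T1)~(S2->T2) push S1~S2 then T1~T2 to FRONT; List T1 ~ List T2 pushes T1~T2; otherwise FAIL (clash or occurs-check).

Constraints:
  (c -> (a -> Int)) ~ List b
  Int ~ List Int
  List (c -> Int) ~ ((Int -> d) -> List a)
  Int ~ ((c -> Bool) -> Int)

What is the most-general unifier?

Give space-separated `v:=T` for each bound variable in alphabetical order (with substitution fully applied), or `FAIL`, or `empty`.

Answer: FAIL

Derivation:
step 1: unify (c -> (a -> Int)) ~ List b  [subst: {-} | 3 pending]
  clash: (c -> (a -> Int)) vs List b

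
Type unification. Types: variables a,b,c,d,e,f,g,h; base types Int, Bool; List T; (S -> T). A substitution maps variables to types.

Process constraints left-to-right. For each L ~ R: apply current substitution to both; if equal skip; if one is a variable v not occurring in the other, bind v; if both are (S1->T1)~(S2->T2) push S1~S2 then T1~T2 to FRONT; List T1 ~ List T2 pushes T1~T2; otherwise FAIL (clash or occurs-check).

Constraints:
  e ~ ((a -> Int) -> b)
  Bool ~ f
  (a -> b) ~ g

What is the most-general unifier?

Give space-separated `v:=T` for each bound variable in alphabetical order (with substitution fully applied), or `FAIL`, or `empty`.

step 1: unify e ~ ((a -> Int) -> b)  [subst: {-} | 2 pending]
  bind e := ((a -> Int) -> b)
step 2: unify Bool ~ f  [subst: {e:=((a -> Int) -> b)} | 1 pending]
  bind f := Bool
step 3: unify (a -> b) ~ g  [subst: {e:=((a -> Int) -> b), f:=Bool} | 0 pending]
  bind g := (a -> b)

Answer: e:=((a -> Int) -> b) f:=Bool g:=(a -> b)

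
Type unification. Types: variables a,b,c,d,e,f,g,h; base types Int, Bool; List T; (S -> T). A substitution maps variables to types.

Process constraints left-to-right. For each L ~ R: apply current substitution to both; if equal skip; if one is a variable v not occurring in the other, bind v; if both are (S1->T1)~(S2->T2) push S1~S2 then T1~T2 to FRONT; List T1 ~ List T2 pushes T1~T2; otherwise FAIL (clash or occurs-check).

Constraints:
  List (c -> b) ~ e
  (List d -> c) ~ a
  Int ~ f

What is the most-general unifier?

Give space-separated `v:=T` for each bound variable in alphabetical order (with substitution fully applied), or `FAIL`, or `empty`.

Answer: a:=(List d -> c) e:=List (c -> b) f:=Int

Derivation:
step 1: unify List (c -> b) ~ e  [subst: {-} | 2 pending]
  bind e := List (c -> b)
step 2: unify (List d -> c) ~ a  [subst: {e:=List (c -> b)} | 1 pending]
  bind a := (List d -> c)
step 3: unify Int ~ f  [subst: {e:=List (c -> b), a:=(List d -> c)} | 0 pending]
  bind f := Int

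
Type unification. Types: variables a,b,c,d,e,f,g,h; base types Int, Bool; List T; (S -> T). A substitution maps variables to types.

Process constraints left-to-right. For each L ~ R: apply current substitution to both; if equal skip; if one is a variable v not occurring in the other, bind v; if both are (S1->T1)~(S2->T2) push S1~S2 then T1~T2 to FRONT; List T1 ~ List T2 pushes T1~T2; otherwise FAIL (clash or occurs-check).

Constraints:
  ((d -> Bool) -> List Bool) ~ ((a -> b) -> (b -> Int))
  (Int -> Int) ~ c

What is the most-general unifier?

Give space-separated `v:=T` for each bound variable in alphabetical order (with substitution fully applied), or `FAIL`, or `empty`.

step 1: unify ((d -> Bool) -> List Bool) ~ ((a -> b) -> (b -> Int))  [subst: {-} | 1 pending]
  -> decompose arrow: push (d -> Bool)~(a -> b), List Bool~(b -> Int)
step 2: unify (d -> Bool) ~ (a -> b)  [subst: {-} | 2 pending]
  -> decompose arrow: push d~a, Bool~b
step 3: unify d ~ a  [subst: {-} | 3 pending]
  bind d := a
step 4: unify Bool ~ b  [subst: {d:=a} | 2 pending]
  bind b := Bool
step 5: unify List Bool ~ (Bool -> Int)  [subst: {d:=a, b:=Bool} | 1 pending]
  clash: List Bool vs (Bool -> Int)

Answer: FAIL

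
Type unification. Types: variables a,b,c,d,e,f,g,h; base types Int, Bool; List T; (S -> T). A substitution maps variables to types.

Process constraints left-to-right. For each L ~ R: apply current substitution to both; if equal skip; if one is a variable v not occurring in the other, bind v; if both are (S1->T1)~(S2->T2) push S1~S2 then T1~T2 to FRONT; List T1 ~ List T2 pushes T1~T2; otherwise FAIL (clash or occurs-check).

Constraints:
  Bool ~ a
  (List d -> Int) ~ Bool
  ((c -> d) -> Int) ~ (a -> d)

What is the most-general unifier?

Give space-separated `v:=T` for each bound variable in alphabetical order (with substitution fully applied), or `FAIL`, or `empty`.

Answer: FAIL

Derivation:
step 1: unify Bool ~ a  [subst: {-} | 2 pending]
  bind a := Bool
step 2: unify (List d -> Int) ~ Bool  [subst: {a:=Bool} | 1 pending]
  clash: (List d -> Int) vs Bool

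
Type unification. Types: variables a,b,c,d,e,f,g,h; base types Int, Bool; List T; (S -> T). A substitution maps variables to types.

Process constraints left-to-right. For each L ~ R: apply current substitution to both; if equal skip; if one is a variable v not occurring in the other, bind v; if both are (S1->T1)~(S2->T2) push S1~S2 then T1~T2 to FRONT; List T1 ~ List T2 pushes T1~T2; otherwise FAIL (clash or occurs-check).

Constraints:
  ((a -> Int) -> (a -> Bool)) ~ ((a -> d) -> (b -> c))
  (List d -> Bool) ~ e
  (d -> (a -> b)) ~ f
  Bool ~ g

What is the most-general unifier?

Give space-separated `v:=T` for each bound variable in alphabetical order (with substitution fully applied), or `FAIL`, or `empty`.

step 1: unify ((a -> Int) -> (a -> Bool)) ~ ((a -> d) -> (b -> c))  [subst: {-} | 3 pending]
  -> decompose arrow: push (a -> Int)~(a -> d), (a -> Bool)~(b -> c)
step 2: unify (a -> Int) ~ (a -> d)  [subst: {-} | 4 pending]
  -> decompose arrow: push a~a, Int~d
step 3: unify a ~ a  [subst: {-} | 5 pending]
  -> identical, skip
step 4: unify Int ~ d  [subst: {-} | 4 pending]
  bind d := Int
step 5: unify (a -> Bool) ~ (b -> c)  [subst: {d:=Int} | 3 pending]
  -> decompose arrow: push a~b, Bool~c
step 6: unify a ~ b  [subst: {d:=Int} | 4 pending]
  bind a := b
step 7: unify Bool ~ c  [subst: {d:=Int, a:=b} | 3 pending]
  bind c := Bool
step 8: unify (List Int -> Bool) ~ e  [subst: {d:=Int, a:=b, c:=Bool} | 2 pending]
  bind e := (List Int -> Bool)
step 9: unify (Int -> (b -> b)) ~ f  [subst: {d:=Int, a:=b, c:=Bool, e:=(List Int -> Bool)} | 1 pending]
  bind f := (Int -> (b -> b))
step 10: unify Bool ~ g  [subst: {d:=Int, a:=b, c:=Bool, e:=(List Int -> Bool), f:=(Int -> (b -> b))} | 0 pending]
  bind g := Bool

Answer: a:=b c:=Bool d:=Int e:=(List Int -> Bool) f:=(Int -> (b -> b)) g:=Bool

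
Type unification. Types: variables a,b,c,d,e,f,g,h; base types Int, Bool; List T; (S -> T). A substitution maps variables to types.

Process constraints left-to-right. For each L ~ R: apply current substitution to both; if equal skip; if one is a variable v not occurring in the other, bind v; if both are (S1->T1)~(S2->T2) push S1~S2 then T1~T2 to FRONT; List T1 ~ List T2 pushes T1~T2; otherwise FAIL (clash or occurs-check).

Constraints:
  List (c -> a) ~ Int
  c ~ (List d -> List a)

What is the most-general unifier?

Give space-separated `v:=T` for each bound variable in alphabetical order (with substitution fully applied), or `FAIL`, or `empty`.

Answer: FAIL

Derivation:
step 1: unify List (c -> a) ~ Int  [subst: {-} | 1 pending]
  clash: List (c -> a) vs Int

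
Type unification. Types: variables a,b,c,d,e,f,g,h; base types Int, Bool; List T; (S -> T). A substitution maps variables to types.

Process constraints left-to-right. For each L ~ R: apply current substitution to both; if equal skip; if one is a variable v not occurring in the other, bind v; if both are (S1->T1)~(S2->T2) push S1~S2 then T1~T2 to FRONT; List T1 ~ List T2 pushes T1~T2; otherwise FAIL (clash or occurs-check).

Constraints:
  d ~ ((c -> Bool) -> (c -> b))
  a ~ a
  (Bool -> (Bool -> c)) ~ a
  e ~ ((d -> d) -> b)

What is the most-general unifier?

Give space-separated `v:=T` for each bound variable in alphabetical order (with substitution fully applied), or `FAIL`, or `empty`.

Answer: a:=(Bool -> (Bool -> c)) d:=((c -> Bool) -> (c -> b)) e:=((((c -> Bool) -> (c -> b)) -> ((c -> Bool) -> (c -> b))) -> b)

Derivation:
step 1: unify d ~ ((c -> Bool) -> (c -> b))  [subst: {-} | 3 pending]
  bind d := ((c -> Bool) -> (c -> b))
step 2: unify a ~ a  [subst: {d:=((c -> Bool) -> (c -> b))} | 2 pending]
  -> identical, skip
step 3: unify (Bool -> (Bool -> c)) ~ a  [subst: {d:=((c -> Bool) -> (c -> b))} | 1 pending]
  bind a := (Bool -> (Bool -> c))
step 4: unify e ~ ((((c -> Bool) -> (c -> b)) -> ((c -> Bool) -> (c -> b))) -> b)  [subst: {d:=((c -> Bool) -> (c -> b)), a:=(Bool -> (Bool -> c))} | 0 pending]
  bind e := ((((c -> Bool) -> (c -> b)) -> ((c -> Bool) -> (c -> b))) -> b)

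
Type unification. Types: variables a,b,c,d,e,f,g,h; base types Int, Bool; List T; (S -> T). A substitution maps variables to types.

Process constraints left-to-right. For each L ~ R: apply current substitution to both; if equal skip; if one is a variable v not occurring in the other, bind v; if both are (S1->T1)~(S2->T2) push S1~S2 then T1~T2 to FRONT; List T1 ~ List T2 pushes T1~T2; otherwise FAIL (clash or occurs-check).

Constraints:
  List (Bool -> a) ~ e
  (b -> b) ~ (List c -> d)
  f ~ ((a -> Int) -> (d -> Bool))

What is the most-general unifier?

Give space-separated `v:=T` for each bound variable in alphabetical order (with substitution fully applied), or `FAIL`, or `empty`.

Answer: b:=List c d:=List c e:=List (Bool -> a) f:=((a -> Int) -> (List c -> Bool))

Derivation:
step 1: unify List (Bool -> a) ~ e  [subst: {-} | 2 pending]
  bind e := List (Bool -> a)
step 2: unify (b -> b) ~ (List c -> d)  [subst: {e:=List (Bool -> a)} | 1 pending]
  -> decompose arrow: push b~List c, b~d
step 3: unify b ~ List c  [subst: {e:=List (Bool -> a)} | 2 pending]
  bind b := List c
step 4: unify List c ~ d  [subst: {e:=List (Bool -> a), b:=List c} | 1 pending]
  bind d := List c
step 5: unify f ~ ((a -> Int) -> (List c -> Bool))  [subst: {e:=List (Bool -> a), b:=List c, d:=List c} | 0 pending]
  bind f := ((a -> Int) -> (List c -> Bool))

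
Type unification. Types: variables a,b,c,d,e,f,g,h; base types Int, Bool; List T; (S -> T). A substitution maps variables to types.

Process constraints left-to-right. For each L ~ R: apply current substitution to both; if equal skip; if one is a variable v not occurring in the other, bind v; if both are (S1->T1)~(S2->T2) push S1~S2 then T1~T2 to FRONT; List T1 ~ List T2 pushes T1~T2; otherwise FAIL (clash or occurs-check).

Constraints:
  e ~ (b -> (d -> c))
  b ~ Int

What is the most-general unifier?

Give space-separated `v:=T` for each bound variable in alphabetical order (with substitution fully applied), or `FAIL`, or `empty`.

Answer: b:=Int e:=(Int -> (d -> c))

Derivation:
step 1: unify e ~ (b -> (d -> c))  [subst: {-} | 1 pending]
  bind e := (b -> (d -> c))
step 2: unify b ~ Int  [subst: {e:=(b -> (d -> c))} | 0 pending]
  bind b := Int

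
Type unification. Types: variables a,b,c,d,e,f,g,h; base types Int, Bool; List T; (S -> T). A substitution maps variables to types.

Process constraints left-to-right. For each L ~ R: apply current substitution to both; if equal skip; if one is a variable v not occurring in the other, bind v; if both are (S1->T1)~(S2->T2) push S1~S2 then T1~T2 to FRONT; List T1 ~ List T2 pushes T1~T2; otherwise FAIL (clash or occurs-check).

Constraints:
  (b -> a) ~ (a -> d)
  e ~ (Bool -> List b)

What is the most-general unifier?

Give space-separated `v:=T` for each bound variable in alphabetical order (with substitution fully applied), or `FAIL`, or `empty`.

step 1: unify (b -> a) ~ (a -> d)  [subst: {-} | 1 pending]
  -> decompose arrow: push b~a, a~d
step 2: unify b ~ a  [subst: {-} | 2 pending]
  bind b := a
step 3: unify a ~ d  [subst: {b:=a} | 1 pending]
  bind a := d
step 4: unify e ~ (Bool -> List d)  [subst: {b:=a, a:=d} | 0 pending]
  bind e := (Bool -> List d)

Answer: a:=d b:=d e:=(Bool -> List d)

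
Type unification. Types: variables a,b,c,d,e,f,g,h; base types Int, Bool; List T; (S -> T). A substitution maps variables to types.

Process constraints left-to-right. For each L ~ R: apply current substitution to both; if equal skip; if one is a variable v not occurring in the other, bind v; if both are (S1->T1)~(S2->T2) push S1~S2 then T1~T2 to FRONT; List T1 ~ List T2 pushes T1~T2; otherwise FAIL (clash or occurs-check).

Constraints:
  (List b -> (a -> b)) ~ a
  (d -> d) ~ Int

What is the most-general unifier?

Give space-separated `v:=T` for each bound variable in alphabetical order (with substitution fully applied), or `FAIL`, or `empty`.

step 1: unify (List b -> (a -> b)) ~ a  [subst: {-} | 1 pending]
  occurs-check fail

Answer: FAIL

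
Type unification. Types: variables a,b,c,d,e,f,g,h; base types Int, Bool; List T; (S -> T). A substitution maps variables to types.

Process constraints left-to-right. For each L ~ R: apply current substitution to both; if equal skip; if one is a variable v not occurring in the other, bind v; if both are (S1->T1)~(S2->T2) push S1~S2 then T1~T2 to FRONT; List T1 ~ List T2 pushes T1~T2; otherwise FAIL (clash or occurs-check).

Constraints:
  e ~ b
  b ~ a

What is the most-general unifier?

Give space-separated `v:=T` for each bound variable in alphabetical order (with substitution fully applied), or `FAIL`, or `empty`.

Answer: b:=a e:=a

Derivation:
step 1: unify e ~ b  [subst: {-} | 1 pending]
  bind e := b
step 2: unify b ~ a  [subst: {e:=b} | 0 pending]
  bind b := a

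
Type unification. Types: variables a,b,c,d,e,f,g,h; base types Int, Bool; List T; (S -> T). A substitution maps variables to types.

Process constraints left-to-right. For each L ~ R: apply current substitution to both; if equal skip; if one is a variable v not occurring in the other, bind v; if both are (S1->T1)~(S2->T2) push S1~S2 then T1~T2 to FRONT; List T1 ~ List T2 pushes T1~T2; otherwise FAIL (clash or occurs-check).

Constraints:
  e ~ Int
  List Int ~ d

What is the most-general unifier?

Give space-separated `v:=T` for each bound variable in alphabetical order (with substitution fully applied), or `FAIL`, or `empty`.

Answer: d:=List Int e:=Int

Derivation:
step 1: unify e ~ Int  [subst: {-} | 1 pending]
  bind e := Int
step 2: unify List Int ~ d  [subst: {e:=Int} | 0 pending]
  bind d := List Int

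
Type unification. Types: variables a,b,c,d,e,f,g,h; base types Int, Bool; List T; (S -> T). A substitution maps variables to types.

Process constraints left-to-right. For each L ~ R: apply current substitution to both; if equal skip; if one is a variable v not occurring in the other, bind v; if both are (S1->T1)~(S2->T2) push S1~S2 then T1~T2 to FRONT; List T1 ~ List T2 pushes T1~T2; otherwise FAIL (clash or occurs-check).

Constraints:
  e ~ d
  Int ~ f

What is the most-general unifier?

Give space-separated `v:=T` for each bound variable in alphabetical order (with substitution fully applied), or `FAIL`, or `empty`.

step 1: unify e ~ d  [subst: {-} | 1 pending]
  bind e := d
step 2: unify Int ~ f  [subst: {e:=d} | 0 pending]
  bind f := Int

Answer: e:=d f:=Int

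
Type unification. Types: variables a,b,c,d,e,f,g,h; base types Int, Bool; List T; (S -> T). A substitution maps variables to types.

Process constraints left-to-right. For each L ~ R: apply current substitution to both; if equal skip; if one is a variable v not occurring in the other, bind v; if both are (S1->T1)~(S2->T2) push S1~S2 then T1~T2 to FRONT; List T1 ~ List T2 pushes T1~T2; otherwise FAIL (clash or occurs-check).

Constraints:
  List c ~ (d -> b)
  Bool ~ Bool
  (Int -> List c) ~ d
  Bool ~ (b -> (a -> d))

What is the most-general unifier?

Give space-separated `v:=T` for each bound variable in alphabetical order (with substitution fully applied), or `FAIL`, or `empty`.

step 1: unify List c ~ (d -> b)  [subst: {-} | 3 pending]
  clash: List c vs (d -> b)

Answer: FAIL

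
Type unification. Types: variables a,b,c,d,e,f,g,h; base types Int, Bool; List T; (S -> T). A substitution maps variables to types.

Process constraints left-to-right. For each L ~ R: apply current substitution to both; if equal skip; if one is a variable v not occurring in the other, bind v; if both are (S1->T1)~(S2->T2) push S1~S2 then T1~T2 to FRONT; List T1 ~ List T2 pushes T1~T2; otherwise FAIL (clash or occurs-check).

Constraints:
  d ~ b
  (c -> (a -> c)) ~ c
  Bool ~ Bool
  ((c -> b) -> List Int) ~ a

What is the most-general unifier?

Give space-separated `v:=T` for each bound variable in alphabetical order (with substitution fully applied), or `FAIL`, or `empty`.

step 1: unify d ~ b  [subst: {-} | 3 pending]
  bind d := b
step 2: unify (c -> (a -> c)) ~ c  [subst: {d:=b} | 2 pending]
  occurs-check fail

Answer: FAIL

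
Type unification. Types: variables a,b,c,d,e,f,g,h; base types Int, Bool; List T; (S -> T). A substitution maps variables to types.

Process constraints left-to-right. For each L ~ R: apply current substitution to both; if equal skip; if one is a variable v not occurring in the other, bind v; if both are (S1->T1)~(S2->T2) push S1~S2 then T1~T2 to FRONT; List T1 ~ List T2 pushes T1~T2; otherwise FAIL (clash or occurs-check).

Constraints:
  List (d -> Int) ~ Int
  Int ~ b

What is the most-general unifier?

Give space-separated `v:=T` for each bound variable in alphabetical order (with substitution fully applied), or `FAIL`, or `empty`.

Answer: FAIL

Derivation:
step 1: unify List (d -> Int) ~ Int  [subst: {-} | 1 pending]
  clash: List (d -> Int) vs Int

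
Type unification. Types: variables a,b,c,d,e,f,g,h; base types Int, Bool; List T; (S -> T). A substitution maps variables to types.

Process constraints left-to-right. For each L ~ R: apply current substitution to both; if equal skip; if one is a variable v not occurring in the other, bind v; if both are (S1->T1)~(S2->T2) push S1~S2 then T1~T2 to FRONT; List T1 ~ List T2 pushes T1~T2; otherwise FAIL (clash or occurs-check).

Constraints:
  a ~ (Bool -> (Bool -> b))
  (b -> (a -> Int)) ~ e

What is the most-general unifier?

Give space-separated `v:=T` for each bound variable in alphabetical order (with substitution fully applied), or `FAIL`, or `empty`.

Answer: a:=(Bool -> (Bool -> b)) e:=(b -> ((Bool -> (Bool -> b)) -> Int))

Derivation:
step 1: unify a ~ (Bool -> (Bool -> b))  [subst: {-} | 1 pending]
  bind a := (Bool -> (Bool -> b))
step 2: unify (b -> ((Bool -> (Bool -> b)) -> Int)) ~ e  [subst: {a:=(Bool -> (Bool -> b))} | 0 pending]
  bind e := (b -> ((Bool -> (Bool -> b)) -> Int))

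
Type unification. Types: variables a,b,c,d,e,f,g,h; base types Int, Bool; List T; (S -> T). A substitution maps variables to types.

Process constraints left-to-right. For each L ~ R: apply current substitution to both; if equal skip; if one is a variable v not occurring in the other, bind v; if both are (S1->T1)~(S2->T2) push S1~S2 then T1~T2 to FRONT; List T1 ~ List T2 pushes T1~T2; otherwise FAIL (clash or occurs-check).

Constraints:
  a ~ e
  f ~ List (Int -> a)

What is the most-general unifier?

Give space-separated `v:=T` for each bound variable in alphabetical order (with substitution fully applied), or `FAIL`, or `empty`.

Answer: a:=e f:=List (Int -> e)

Derivation:
step 1: unify a ~ e  [subst: {-} | 1 pending]
  bind a := e
step 2: unify f ~ List (Int -> e)  [subst: {a:=e} | 0 pending]
  bind f := List (Int -> e)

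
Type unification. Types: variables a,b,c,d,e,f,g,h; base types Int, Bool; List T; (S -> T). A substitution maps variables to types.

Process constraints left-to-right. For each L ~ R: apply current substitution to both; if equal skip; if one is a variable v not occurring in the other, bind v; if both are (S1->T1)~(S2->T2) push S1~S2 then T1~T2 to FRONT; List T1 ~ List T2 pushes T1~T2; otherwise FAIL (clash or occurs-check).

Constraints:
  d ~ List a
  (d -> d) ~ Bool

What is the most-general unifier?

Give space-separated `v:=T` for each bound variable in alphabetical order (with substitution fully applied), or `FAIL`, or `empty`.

Answer: FAIL

Derivation:
step 1: unify d ~ List a  [subst: {-} | 1 pending]
  bind d := List a
step 2: unify (List a -> List a) ~ Bool  [subst: {d:=List a} | 0 pending]
  clash: (List a -> List a) vs Bool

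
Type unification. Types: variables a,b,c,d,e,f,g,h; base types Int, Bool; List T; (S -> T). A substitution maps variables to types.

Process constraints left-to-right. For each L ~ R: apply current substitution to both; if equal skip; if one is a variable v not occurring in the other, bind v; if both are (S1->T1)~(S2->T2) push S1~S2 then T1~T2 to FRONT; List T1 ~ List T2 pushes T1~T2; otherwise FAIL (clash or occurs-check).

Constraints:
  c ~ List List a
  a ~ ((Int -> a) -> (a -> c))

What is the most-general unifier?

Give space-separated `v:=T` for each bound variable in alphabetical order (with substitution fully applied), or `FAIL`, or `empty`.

step 1: unify c ~ List List a  [subst: {-} | 1 pending]
  bind c := List List a
step 2: unify a ~ ((Int -> a) -> (a -> List List a))  [subst: {c:=List List a} | 0 pending]
  occurs-check fail: a in ((Int -> a) -> (a -> List List a))

Answer: FAIL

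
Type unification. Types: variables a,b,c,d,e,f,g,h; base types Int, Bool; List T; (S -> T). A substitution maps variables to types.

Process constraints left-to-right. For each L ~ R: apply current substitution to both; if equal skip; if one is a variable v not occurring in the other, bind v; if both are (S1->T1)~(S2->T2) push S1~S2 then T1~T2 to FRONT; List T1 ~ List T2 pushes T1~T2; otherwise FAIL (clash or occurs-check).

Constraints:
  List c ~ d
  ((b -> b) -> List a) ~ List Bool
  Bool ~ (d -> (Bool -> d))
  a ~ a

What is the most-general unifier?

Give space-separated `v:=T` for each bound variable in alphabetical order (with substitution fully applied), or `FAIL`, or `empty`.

Answer: FAIL

Derivation:
step 1: unify List c ~ d  [subst: {-} | 3 pending]
  bind d := List c
step 2: unify ((b -> b) -> List a) ~ List Bool  [subst: {d:=List c} | 2 pending]
  clash: ((b -> b) -> List a) vs List Bool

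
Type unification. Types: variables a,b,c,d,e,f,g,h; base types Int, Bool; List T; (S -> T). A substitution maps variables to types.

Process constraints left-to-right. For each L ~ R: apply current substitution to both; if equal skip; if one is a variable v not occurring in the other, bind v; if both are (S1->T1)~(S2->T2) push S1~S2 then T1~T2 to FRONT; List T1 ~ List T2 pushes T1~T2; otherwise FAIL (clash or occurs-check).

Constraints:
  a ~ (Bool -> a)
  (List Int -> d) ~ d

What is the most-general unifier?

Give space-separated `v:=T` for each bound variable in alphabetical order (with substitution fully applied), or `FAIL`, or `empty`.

step 1: unify a ~ (Bool -> a)  [subst: {-} | 1 pending]
  occurs-check fail: a in (Bool -> a)

Answer: FAIL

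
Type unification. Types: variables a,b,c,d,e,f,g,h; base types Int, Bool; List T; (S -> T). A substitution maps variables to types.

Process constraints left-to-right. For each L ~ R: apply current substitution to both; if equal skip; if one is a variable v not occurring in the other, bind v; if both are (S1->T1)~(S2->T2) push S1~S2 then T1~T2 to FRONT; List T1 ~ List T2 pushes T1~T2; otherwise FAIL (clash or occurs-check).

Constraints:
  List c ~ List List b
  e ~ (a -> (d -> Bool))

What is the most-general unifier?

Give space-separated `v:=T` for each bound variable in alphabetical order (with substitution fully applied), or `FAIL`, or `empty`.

step 1: unify List c ~ List List b  [subst: {-} | 1 pending]
  -> decompose List: push c~List b
step 2: unify c ~ List b  [subst: {-} | 1 pending]
  bind c := List b
step 3: unify e ~ (a -> (d -> Bool))  [subst: {c:=List b} | 0 pending]
  bind e := (a -> (d -> Bool))

Answer: c:=List b e:=(a -> (d -> Bool))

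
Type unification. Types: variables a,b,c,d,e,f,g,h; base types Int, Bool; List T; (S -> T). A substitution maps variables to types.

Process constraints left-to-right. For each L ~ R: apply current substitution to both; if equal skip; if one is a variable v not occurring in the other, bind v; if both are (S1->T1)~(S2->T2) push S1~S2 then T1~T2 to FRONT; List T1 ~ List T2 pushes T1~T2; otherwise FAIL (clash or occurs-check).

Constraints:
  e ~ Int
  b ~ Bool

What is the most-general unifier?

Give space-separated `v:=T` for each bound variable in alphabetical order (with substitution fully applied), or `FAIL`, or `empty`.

step 1: unify e ~ Int  [subst: {-} | 1 pending]
  bind e := Int
step 2: unify b ~ Bool  [subst: {e:=Int} | 0 pending]
  bind b := Bool

Answer: b:=Bool e:=Int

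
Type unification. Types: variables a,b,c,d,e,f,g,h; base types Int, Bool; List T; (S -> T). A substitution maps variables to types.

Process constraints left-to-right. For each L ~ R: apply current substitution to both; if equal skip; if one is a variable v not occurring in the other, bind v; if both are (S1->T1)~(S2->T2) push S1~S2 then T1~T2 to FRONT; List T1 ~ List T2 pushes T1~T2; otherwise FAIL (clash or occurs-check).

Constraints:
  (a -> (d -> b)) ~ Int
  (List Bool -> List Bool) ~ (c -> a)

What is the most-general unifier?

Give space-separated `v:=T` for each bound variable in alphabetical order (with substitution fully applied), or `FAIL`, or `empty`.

Answer: FAIL

Derivation:
step 1: unify (a -> (d -> b)) ~ Int  [subst: {-} | 1 pending]
  clash: (a -> (d -> b)) vs Int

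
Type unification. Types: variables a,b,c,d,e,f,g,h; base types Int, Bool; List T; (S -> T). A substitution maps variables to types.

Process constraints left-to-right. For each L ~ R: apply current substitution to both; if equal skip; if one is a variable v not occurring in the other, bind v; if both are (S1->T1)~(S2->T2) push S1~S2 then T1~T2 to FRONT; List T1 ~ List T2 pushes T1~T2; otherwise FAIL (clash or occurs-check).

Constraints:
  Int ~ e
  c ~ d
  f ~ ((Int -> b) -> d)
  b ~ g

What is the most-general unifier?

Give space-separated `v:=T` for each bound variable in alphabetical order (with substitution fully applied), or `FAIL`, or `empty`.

step 1: unify Int ~ e  [subst: {-} | 3 pending]
  bind e := Int
step 2: unify c ~ d  [subst: {e:=Int} | 2 pending]
  bind c := d
step 3: unify f ~ ((Int -> b) -> d)  [subst: {e:=Int, c:=d} | 1 pending]
  bind f := ((Int -> b) -> d)
step 4: unify b ~ g  [subst: {e:=Int, c:=d, f:=((Int -> b) -> d)} | 0 pending]
  bind b := g

Answer: b:=g c:=d e:=Int f:=((Int -> g) -> d)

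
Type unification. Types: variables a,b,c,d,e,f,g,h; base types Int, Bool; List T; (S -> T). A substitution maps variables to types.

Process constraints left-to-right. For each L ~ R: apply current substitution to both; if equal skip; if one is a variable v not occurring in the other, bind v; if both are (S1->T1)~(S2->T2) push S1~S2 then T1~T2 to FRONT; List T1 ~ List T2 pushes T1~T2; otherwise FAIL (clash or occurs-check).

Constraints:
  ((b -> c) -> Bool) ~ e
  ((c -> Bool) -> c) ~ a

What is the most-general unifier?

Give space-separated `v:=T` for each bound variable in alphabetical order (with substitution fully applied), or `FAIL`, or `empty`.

Answer: a:=((c -> Bool) -> c) e:=((b -> c) -> Bool)

Derivation:
step 1: unify ((b -> c) -> Bool) ~ e  [subst: {-} | 1 pending]
  bind e := ((b -> c) -> Bool)
step 2: unify ((c -> Bool) -> c) ~ a  [subst: {e:=((b -> c) -> Bool)} | 0 pending]
  bind a := ((c -> Bool) -> c)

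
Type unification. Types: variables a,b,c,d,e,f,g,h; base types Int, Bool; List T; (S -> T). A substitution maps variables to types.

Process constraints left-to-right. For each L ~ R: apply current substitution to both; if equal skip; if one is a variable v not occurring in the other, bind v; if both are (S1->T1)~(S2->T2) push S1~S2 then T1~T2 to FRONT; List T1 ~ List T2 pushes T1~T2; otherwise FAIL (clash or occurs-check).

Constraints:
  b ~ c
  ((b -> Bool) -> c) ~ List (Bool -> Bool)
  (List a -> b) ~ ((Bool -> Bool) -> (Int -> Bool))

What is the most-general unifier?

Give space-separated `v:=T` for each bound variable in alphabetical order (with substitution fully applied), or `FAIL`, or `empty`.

step 1: unify b ~ c  [subst: {-} | 2 pending]
  bind b := c
step 2: unify ((c -> Bool) -> c) ~ List (Bool -> Bool)  [subst: {b:=c} | 1 pending]
  clash: ((c -> Bool) -> c) vs List (Bool -> Bool)

Answer: FAIL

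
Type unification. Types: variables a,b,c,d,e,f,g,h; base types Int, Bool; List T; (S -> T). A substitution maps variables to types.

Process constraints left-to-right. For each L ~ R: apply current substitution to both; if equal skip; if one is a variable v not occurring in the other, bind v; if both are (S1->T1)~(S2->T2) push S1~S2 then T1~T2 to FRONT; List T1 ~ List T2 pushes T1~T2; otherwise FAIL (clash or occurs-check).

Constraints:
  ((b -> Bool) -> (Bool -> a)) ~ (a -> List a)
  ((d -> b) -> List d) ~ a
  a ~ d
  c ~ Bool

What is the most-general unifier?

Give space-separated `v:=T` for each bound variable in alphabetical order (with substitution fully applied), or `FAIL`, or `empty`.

Answer: FAIL

Derivation:
step 1: unify ((b -> Bool) -> (Bool -> a)) ~ (a -> List a)  [subst: {-} | 3 pending]
  -> decompose arrow: push (b -> Bool)~a, (Bool -> a)~List a
step 2: unify (b -> Bool) ~ a  [subst: {-} | 4 pending]
  bind a := (b -> Bool)
step 3: unify (Bool -> (b -> Bool)) ~ List (b -> Bool)  [subst: {a:=(b -> Bool)} | 3 pending]
  clash: (Bool -> (b -> Bool)) vs List (b -> Bool)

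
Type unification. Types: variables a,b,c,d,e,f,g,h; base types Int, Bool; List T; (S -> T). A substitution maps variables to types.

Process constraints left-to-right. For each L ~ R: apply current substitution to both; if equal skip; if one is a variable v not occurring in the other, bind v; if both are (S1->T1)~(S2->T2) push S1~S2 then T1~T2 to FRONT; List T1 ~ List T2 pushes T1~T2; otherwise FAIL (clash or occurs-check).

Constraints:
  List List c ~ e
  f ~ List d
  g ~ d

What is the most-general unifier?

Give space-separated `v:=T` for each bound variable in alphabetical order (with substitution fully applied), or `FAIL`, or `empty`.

step 1: unify List List c ~ e  [subst: {-} | 2 pending]
  bind e := List List c
step 2: unify f ~ List d  [subst: {e:=List List c} | 1 pending]
  bind f := List d
step 3: unify g ~ d  [subst: {e:=List List c, f:=List d} | 0 pending]
  bind g := d

Answer: e:=List List c f:=List d g:=d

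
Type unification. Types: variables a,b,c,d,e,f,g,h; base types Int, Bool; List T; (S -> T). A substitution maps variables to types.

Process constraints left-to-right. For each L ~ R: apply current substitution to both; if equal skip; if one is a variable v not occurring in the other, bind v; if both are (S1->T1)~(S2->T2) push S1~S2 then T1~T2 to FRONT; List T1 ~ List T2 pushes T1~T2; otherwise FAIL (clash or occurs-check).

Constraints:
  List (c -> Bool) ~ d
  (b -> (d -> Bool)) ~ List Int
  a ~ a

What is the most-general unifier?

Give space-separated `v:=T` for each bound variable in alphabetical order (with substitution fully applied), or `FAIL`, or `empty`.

step 1: unify List (c -> Bool) ~ d  [subst: {-} | 2 pending]
  bind d := List (c -> Bool)
step 2: unify (b -> (List (c -> Bool) -> Bool)) ~ List Int  [subst: {d:=List (c -> Bool)} | 1 pending]
  clash: (b -> (List (c -> Bool) -> Bool)) vs List Int

Answer: FAIL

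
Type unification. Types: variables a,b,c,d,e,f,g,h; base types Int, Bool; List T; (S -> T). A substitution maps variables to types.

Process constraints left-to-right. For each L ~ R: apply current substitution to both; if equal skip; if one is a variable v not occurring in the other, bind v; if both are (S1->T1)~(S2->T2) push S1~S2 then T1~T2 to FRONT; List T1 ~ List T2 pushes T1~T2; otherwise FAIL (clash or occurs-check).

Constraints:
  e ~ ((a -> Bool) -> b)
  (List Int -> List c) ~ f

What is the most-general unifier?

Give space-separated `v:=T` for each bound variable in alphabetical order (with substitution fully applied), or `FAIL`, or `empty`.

step 1: unify e ~ ((a -> Bool) -> b)  [subst: {-} | 1 pending]
  bind e := ((a -> Bool) -> b)
step 2: unify (List Int -> List c) ~ f  [subst: {e:=((a -> Bool) -> b)} | 0 pending]
  bind f := (List Int -> List c)

Answer: e:=((a -> Bool) -> b) f:=(List Int -> List c)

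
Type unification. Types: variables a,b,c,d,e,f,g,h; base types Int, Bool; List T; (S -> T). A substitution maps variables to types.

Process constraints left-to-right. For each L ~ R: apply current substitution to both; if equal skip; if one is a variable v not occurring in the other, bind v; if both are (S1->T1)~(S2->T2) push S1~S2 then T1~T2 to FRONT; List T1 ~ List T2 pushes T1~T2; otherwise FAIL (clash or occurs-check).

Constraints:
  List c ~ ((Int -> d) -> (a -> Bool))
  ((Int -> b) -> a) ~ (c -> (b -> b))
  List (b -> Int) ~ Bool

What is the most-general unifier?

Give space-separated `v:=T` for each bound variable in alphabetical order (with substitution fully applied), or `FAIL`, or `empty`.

step 1: unify List c ~ ((Int -> d) -> (a -> Bool))  [subst: {-} | 2 pending]
  clash: List c vs ((Int -> d) -> (a -> Bool))

Answer: FAIL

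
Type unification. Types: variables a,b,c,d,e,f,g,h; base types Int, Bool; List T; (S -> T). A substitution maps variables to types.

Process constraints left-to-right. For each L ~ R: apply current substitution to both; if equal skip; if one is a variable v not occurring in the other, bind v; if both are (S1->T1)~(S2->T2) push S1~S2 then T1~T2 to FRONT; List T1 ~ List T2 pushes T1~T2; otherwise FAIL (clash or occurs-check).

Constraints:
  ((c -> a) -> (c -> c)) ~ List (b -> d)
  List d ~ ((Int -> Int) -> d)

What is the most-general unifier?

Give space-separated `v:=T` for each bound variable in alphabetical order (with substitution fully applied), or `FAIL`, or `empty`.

step 1: unify ((c -> a) -> (c -> c)) ~ List (b -> d)  [subst: {-} | 1 pending]
  clash: ((c -> a) -> (c -> c)) vs List (b -> d)

Answer: FAIL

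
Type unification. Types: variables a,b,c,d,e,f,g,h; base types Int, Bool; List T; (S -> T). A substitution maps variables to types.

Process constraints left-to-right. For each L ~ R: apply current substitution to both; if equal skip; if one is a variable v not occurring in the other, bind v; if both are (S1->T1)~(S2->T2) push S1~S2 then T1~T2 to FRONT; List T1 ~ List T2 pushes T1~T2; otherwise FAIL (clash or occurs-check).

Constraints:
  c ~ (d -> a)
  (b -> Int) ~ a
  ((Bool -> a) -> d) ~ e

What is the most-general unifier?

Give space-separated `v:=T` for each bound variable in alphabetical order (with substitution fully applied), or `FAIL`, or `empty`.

step 1: unify c ~ (d -> a)  [subst: {-} | 2 pending]
  bind c := (d -> a)
step 2: unify (b -> Int) ~ a  [subst: {c:=(d -> a)} | 1 pending]
  bind a := (b -> Int)
step 3: unify ((Bool -> (b -> Int)) -> d) ~ e  [subst: {c:=(d -> a), a:=(b -> Int)} | 0 pending]
  bind e := ((Bool -> (b -> Int)) -> d)

Answer: a:=(b -> Int) c:=(d -> (b -> Int)) e:=((Bool -> (b -> Int)) -> d)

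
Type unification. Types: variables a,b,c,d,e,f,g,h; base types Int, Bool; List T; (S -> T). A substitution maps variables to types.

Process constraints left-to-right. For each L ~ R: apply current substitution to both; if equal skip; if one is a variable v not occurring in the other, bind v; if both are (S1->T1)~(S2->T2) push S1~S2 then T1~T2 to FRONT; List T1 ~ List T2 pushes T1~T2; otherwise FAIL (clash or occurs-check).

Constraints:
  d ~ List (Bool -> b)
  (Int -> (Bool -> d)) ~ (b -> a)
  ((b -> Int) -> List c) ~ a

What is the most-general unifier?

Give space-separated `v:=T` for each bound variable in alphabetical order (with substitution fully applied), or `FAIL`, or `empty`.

step 1: unify d ~ List (Bool -> b)  [subst: {-} | 2 pending]
  bind d := List (Bool -> b)
step 2: unify (Int -> (Bool -> List (Bool -> b))) ~ (b -> a)  [subst: {d:=List (Bool -> b)} | 1 pending]
  -> decompose arrow: push Int~b, (Bool -> List (Bool -> b))~a
step 3: unify Int ~ b  [subst: {d:=List (Bool -> b)} | 2 pending]
  bind b := Int
step 4: unify (Bool -> List (Bool -> Int)) ~ a  [subst: {d:=List (Bool -> b), b:=Int} | 1 pending]
  bind a := (Bool -> List (Bool -> Int))
step 5: unify ((Int -> Int) -> List c) ~ (Bool -> List (Bool -> Int))  [subst: {d:=List (Bool -> b), b:=Int, a:=(Bool -> List (Bool -> Int))} | 0 pending]
  -> decompose arrow: push (Int -> Int)~Bool, List c~List (Bool -> Int)
step 6: unify (Int -> Int) ~ Bool  [subst: {d:=List (Bool -> b), b:=Int, a:=(Bool -> List (Bool -> Int))} | 1 pending]
  clash: (Int -> Int) vs Bool

Answer: FAIL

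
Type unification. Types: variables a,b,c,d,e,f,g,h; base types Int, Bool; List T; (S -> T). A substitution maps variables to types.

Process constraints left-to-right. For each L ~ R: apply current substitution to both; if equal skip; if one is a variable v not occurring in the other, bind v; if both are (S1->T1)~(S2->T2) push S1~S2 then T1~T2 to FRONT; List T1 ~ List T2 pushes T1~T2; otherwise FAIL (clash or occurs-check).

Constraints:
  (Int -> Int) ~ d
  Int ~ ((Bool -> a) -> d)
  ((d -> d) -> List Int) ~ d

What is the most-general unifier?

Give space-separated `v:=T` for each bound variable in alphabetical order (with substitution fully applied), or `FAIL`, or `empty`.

step 1: unify (Int -> Int) ~ d  [subst: {-} | 2 pending]
  bind d := (Int -> Int)
step 2: unify Int ~ ((Bool -> a) -> (Int -> Int))  [subst: {d:=(Int -> Int)} | 1 pending]
  clash: Int vs ((Bool -> a) -> (Int -> Int))

Answer: FAIL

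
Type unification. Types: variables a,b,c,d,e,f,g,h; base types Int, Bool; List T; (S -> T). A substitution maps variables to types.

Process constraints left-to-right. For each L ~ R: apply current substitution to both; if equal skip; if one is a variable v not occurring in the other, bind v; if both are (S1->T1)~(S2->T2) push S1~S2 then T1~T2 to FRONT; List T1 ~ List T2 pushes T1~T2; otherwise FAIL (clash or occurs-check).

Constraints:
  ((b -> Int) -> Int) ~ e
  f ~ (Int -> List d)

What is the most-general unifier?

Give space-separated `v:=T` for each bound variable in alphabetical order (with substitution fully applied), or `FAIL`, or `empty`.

Answer: e:=((b -> Int) -> Int) f:=(Int -> List d)

Derivation:
step 1: unify ((b -> Int) -> Int) ~ e  [subst: {-} | 1 pending]
  bind e := ((b -> Int) -> Int)
step 2: unify f ~ (Int -> List d)  [subst: {e:=((b -> Int) -> Int)} | 0 pending]
  bind f := (Int -> List d)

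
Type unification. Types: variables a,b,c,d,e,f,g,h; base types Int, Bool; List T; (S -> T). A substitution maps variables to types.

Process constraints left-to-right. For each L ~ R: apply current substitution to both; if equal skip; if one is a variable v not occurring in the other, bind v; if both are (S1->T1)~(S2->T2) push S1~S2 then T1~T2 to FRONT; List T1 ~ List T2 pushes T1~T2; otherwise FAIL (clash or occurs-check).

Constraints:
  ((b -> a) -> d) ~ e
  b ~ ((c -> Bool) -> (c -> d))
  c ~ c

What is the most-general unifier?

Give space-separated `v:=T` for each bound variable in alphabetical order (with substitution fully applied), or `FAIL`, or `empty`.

Answer: b:=((c -> Bool) -> (c -> d)) e:=((((c -> Bool) -> (c -> d)) -> a) -> d)

Derivation:
step 1: unify ((b -> a) -> d) ~ e  [subst: {-} | 2 pending]
  bind e := ((b -> a) -> d)
step 2: unify b ~ ((c -> Bool) -> (c -> d))  [subst: {e:=((b -> a) -> d)} | 1 pending]
  bind b := ((c -> Bool) -> (c -> d))
step 3: unify c ~ c  [subst: {e:=((b -> a) -> d), b:=((c -> Bool) -> (c -> d))} | 0 pending]
  -> identical, skip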